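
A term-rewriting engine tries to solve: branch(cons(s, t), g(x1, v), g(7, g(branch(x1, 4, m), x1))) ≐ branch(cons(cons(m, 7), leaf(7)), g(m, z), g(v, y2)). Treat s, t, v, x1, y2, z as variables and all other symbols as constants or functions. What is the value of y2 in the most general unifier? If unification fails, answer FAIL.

Decompose branch/3: cons(s, t) ≐ cons(cons(m, 7), leaf(7)),  g(x1, v) ≐ g(m, z),  g(7, g(branch(x1, 4, m), x1)) ≐ g(v, y2).
Decompose cons/2: s ≐ cons(m, 7),  t ≐ leaf(7).
Bind s := cons(m, 7); no other remaining equation mentions s.
Bind t := leaf(7); no other remaining equation mentions t.
Decompose g/2: x1 ≐ m,  v ≐ z.
Bind x1 := m; substituting into the one remaining equation that mentions x1 gives: g(7, g(branch(m, 4, m), m)) ≐ g(v, y2).
Bind v := z; substituting into the remaining equation gives: g(7, g(branch(m, 4, m), m)) ≐ g(z, y2).
Decompose g/2: 7 ≐ z,  g(branch(m, 4, m), m) ≐ y2.
Bind z := 7; no other remaining equation mentions z. Substituting into the earlier binding gives v := 7.
Bind y2 := g(branch(m, 4, m), m).
MGU = { s ↦ cons(m, 7), t ↦ leaf(7), x1 ↦ m, v ↦ 7, z ↦ 7, y2 ↦ g(branch(m, 4, m), m) }, so y2 ↦ g(branch(m, 4, m), m).

g(branch(m, 4, m), m)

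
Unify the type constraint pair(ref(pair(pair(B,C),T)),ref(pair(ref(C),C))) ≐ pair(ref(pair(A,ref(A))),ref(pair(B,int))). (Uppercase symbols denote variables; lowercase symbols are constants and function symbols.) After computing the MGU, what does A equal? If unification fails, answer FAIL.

pair(ref(int),int)

Decompose pair/2: ref(pair(pair(B,C),T)) ≐ ref(pair(A,ref(A))),  ref(pair(ref(C),C)) ≐ ref(pair(B,int)).
Decompose ref/1: pair(pair(B,C),T) ≐ pair(A,ref(A)).
Decompose pair/2: pair(B,C) ≐ A,  T ≐ ref(A).
Bind A := pair(B,C); substituting into the one remaining equation that mentions A gives: T ≐ ref(pair(B,C)).
Bind T := ref(pair(B,C)); no other remaining equation mentions T.
Decompose ref/1: pair(ref(C),C) ≐ pair(B,int).
Decompose pair/2: ref(C) ≐ B,  C ≐ int.
Bind B := ref(C); no other remaining equation mentions B. Substituting into the earlier bindings gives A := pair(ref(C),C), T := ref(pair(ref(C),C)).
Bind C := int. Substituting into the earlier bindings gives A := pair(ref(int),int), T := ref(pair(ref(int),int)), B := ref(int).
MGU = { A ↦ pair(ref(int),int), T ↦ ref(pair(ref(int),int)), B ↦ ref(int), C ↦ int }, so A ↦ pair(ref(int),int).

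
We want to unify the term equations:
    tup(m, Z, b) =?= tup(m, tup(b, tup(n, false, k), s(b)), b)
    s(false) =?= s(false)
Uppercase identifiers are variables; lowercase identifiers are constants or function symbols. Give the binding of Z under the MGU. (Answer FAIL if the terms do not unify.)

tup(b, tup(n, false, k), s(b))

Decompose tup/3: m =?= m,  Z =?= tup(b, tup(n, false, k), s(b)),  b =?= b.
Delete trivial equation m =?= m.
Bind Z := tup(b, tup(n, false, k), s(b)); no other remaining equation mentions Z.
Delete trivial equation b =?= b.
Delete trivial equation s(false) =?= s(false).
MGU = { Z ↦ tup(b, tup(n, false, k), s(b)) }, so Z ↦ tup(b, tup(n, false, k), s(b)).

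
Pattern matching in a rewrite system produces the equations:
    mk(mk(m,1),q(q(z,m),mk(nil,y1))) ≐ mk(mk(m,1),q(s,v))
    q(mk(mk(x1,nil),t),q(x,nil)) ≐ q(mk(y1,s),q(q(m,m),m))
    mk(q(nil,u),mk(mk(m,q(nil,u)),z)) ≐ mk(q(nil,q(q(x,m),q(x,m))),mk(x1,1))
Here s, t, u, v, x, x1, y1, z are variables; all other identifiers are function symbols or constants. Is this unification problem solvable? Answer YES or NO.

NO

Decompose mk/2: mk(m,1) ≐ mk(m,1),  q(q(z,m),mk(nil,y1)) ≐ q(s,v).
Delete trivial equation mk(m,1) ≐ mk(m,1).
Decompose q/2: q(z,m) ≐ s,  mk(nil,y1) ≐ v.
Bind s := q(z,m); substituting into the one remaining equation that mentions s gives: q(mk(mk(x1,nil),t),q(x,nil)) ≐ q(mk(y1,q(z,m)),q(q(m,m),m)).
Bind v := mk(nil,y1); no other remaining equation mentions v.
Decompose q/2: mk(mk(x1,nil),t) ≐ mk(y1,q(z,m)),  q(x,nil) ≐ q(q(m,m),m).
Decompose mk/2: mk(x1,nil) ≐ y1,  t ≐ q(z,m).
Bind y1 := mk(x1,nil); no other remaining equation mentions y1. Substituting into the earlier binding gives v := mk(nil,mk(x1,nil)).
Bind t := q(z,m); no other remaining equation mentions t.
Decompose q/2: x ≐ q(m,m),  nil ≐ m.
Bind x := q(m,m); substituting into the one remaining equation that mentions x gives: mk(q(nil,u),mk(mk(m,q(nil,u)),z)) ≐ mk(q(nil,q(q(q(m,m),m),q(q(m,m),m))),mk(x1,1)).
Clash: constants nil and m differ; no unifier exists.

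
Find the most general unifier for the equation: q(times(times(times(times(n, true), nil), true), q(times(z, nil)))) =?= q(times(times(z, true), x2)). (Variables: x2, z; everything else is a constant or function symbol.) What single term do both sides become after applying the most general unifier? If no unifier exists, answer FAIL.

q(times(times(times(times(n, true), nil), true), q(times(times(times(n, true), nil), nil))))

Decompose q/1: times(times(times(times(n, true), nil), true), q(times(z, nil))) =?= times(times(z, true), x2).
Decompose times/2: times(times(times(n, true), nil), true) =?= times(z, true),  q(times(z, nil)) =?= x2.
Decompose times/2: times(times(n, true), nil) =?= z,  true =?= true.
Bind z := times(times(n, true), nil); substituting into the one remaining equation that mentions z gives: q(times(times(times(n, true), nil), nil)) =?= x2.
Delete trivial equation true =?= true.
Bind x2 := q(times(times(times(n, true), nil), nil)).
Applying the MGU to either side gives q(times(times(times(times(n, true), nil), true), q(times(times(times(n, true), nil), nil)))).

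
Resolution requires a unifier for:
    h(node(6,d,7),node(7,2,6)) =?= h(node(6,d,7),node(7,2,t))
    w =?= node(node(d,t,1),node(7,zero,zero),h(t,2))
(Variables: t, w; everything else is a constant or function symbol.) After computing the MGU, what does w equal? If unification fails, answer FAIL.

node(node(d,6,1),node(7,zero,zero),h(6,2))

Decompose h/2: node(6,d,7) =?= node(6,d,7),  node(7,2,6) =?= node(7,2,t).
Delete trivial equation node(6,d,7) =?= node(6,d,7).
Decompose node/3: 7 =?= 7,  2 =?= 2,  6 =?= t.
Delete trivial equation 7 =?= 7.
Delete trivial equation 2 =?= 2.
Bind t := 6; substituting into the remaining equation gives: w =?= node(node(d,6,1),node(7,zero,zero),h(6,2)).
Bind w := node(node(d,6,1),node(7,zero,zero),h(6,2)).
MGU = { t -> 6, w -> node(node(d,6,1),node(7,zero,zero),h(6,2)) }, so w -> node(node(d,6,1),node(7,zero,zero),h(6,2)).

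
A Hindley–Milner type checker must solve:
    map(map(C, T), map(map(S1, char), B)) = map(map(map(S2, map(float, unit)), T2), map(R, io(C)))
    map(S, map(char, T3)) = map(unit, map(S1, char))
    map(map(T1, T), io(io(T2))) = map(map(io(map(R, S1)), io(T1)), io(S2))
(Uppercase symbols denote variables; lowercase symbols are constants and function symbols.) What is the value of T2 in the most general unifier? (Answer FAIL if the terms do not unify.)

Decompose map/2: map(C, T) = map(map(S2, map(float, unit)), T2),  map(map(S1, char), B) = map(R, io(C)).
Decompose map/2: C = map(S2, map(float, unit)),  T = T2.
Bind C := map(S2, map(float, unit)); substituting into the one remaining equation that mentions C gives: map(map(S1, char), B) = map(R, io(map(S2, map(float, unit)))).
Bind T := T2; substituting into the one remaining equation that mentions T gives: map(map(T1, T2), io(io(T2))) = map(map(io(map(R, S1)), io(T1)), io(S2)).
Decompose map/2: map(S1, char) = R,  B = io(map(S2, map(float, unit))).
Bind R := map(S1, char); substituting into the one remaining equation that mentions R gives: map(map(T1, T2), io(io(T2))) = map(map(io(map(map(S1, char), S1)), io(T1)), io(S2)).
Bind B := io(map(S2, map(float, unit))); no other remaining equation mentions B.
Decompose map/2: S = unit,  map(char, T3) = map(S1, char).
Bind S := unit; no other remaining equation mentions S.
Decompose map/2: char = S1,  T3 = char.
Bind S1 := char; substituting into the one remaining equation that mentions S1 gives: map(map(T1, T2), io(io(T2))) = map(map(io(map(map(char, char), char)), io(T1)), io(S2)). Substituting into the earlier binding gives R := map(char, char).
Bind T3 := char; no other remaining equation mentions T3.
Decompose map/2: map(T1, T2) = map(io(map(map(char, char), char)), io(T1)),  io(io(T2)) = io(S2).
Decompose map/2: T1 = io(map(map(char, char), char)),  T2 = io(T1).
Bind T1 := io(map(map(char, char), char)); substituting into the one remaining equation that mentions T1 gives: T2 = io(io(map(map(char, char), char))).
Bind T2 := io(io(map(map(char, char), char))); substituting into the remaining equation gives: io(io(io(io(map(map(char, char), char))))) = io(S2). Substituting into the earlier binding gives T := io(io(map(map(char, char), char))).
Decompose io/1: io(io(io(map(map(char, char), char)))) = S2.
Bind S2 := io(io(io(map(map(char, char), char)))). Substituting into the earlier bindings gives C := map(io(io(io(map(map(char, char), char)))), map(float, unit)), B := io(map(io(io(io(map(map(char, char), char)))), map(float, unit))).
MGU = { C ↦ map(io(io(io(map(map(char, char), char)))), map(float, unit)), T ↦ io(io(map(map(char, char), char))), R ↦ map(char, char), B ↦ io(map(io(io(io(map(map(char, char), char)))), map(float, unit))), S ↦ unit, S1 ↦ char, T3 ↦ char, T1 ↦ io(map(map(char, char), char)), T2 ↦ io(io(map(map(char, char), char))), S2 ↦ io(io(io(map(map(char, char), char)))) }, so T2 ↦ io(io(map(map(char, char), char))).

io(io(map(map(char, char), char)))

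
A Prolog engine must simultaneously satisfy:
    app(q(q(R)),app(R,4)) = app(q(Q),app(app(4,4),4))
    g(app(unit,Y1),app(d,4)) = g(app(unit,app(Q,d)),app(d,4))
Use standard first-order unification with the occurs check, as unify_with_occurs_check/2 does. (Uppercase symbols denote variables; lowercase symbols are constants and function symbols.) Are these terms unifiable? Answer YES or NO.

Decompose app/2: q(q(R)) = q(Q),  app(R,4) = app(app(4,4),4).
Decompose q/1: q(R) = Q.
Bind Q := q(R); substituting into the one remaining equation that mentions Q gives: g(app(unit,Y1),app(d,4)) = g(app(unit,app(q(R),d)),app(d,4)).
Decompose app/2: R = app(4,4),  4 = 4.
Bind R := app(4,4); substituting into the one remaining equation that mentions R gives: g(app(unit,Y1),app(d,4)) = g(app(unit,app(q(app(4,4)),d)),app(d,4)). Substituting into the earlier binding gives Q := q(app(4,4)).
Delete trivial equation 4 = 4.
Decompose g/2: app(unit,Y1) = app(unit,app(q(app(4,4)),d)),  app(d,4) = app(d,4).
Decompose app/2: unit = unit,  Y1 = app(q(app(4,4)),d).
Delete trivial equation unit = unit.
Bind Y1 := app(q(app(4,4)),d); no other remaining equation mentions Y1.
Delete trivial equation app(d,4) = app(d,4).
No equations remain and no clash or occurs-check failure arose, so a unifier exists.

YES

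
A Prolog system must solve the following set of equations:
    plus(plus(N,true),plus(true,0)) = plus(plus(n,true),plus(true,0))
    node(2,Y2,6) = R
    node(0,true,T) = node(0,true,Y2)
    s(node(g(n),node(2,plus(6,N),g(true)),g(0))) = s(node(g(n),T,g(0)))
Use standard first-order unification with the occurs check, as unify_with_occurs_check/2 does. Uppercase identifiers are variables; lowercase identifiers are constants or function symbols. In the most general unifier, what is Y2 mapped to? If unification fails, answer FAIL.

node(2,plus(6,n),g(true))

Decompose plus/2: plus(N,true) = plus(n,true),  plus(true,0) = plus(true,0).
Decompose plus/2: N = n,  true = true.
Bind N := n; substituting into the one remaining equation that mentions N gives: s(node(g(n),node(2,plus(6,n),g(true)),g(0))) = s(node(g(n),T,g(0))).
Delete trivial equation true = true.
Delete trivial equation plus(true,0) = plus(true,0).
Bind R := node(2,Y2,6); no other remaining equation mentions R.
Decompose node/3: 0 = 0,  true = true,  T = Y2.
Delete trivial equation 0 = 0.
Delete trivial equation true = true.
Bind T := Y2; substituting into the remaining equation gives: s(node(g(n),node(2,plus(6,n),g(true)),g(0))) = s(node(g(n),Y2,g(0))).
Decompose s/1: node(g(n),node(2,plus(6,n),g(true)),g(0)) = node(g(n),Y2,g(0)).
Decompose node/3: g(n) = g(n),  node(2,plus(6,n),g(true)) = Y2,  g(0) = g(0).
Delete trivial equation g(n) = g(n).
Bind Y2 := node(2,plus(6,n),g(true)); no other remaining equation mentions Y2. Substituting into the earlier bindings gives R := node(2,node(2,plus(6,n),g(true)),6), T := node(2,plus(6,n),g(true)).
Delete trivial equation g(0) = g(0).
MGU = { N = n, R = node(2,node(2,plus(6,n),g(true)),6), T = node(2,plus(6,n),g(true)), Y2 = node(2,plus(6,n),g(true)) }, so Y2 = node(2,plus(6,n),g(true)).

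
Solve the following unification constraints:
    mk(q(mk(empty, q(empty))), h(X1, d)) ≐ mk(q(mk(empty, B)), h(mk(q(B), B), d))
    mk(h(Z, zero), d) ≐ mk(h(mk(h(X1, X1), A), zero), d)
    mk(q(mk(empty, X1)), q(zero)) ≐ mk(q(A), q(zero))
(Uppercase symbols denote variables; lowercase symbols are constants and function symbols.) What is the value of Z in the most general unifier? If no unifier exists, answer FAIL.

mk(h(mk(q(q(empty)), q(empty)), mk(q(q(empty)), q(empty))), mk(empty, mk(q(q(empty)), q(empty))))

Decompose mk/2: q(mk(empty, q(empty))) ≐ q(mk(empty, B)),  h(X1, d) ≐ h(mk(q(B), B), d).
Decompose q/1: mk(empty, q(empty)) ≐ mk(empty, B).
Decompose mk/2: empty ≐ empty,  q(empty) ≐ B.
Delete trivial equation empty ≐ empty.
Bind B := q(empty); substituting into the one remaining equation that mentions B gives: h(X1, d) ≐ h(mk(q(q(empty)), q(empty)), d).
Decompose h/2: X1 ≐ mk(q(q(empty)), q(empty)),  d ≐ d.
Bind X1 := mk(q(q(empty)), q(empty)); substituting into the 2 remaining equations that mention X1 gives: mk(h(Z, zero), d) ≐ mk(h(mk(h(mk(q(q(empty)), q(empty)), mk(q(q(empty)), q(empty))), A), zero), d),  mk(q(mk(empty, mk(q(q(empty)), q(empty)))), q(zero)) ≐ mk(q(A), q(zero)).
Delete trivial equation d ≐ d.
Decompose mk/2: h(Z, zero) ≐ h(mk(h(mk(q(q(empty)), q(empty)), mk(q(q(empty)), q(empty))), A), zero),  d ≐ d.
Decompose h/2: Z ≐ mk(h(mk(q(q(empty)), q(empty)), mk(q(q(empty)), q(empty))), A),  zero ≐ zero.
Bind Z := mk(h(mk(q(q(empty)), q(empty)), mk(q(q(empty)), q(empty))), A); no other remaining equation mentions Z.
Delete trivial equation zero ≐ zero.
Delete trivial equation d ≐ d.
Decompose mk/2: q(mk(empty, mk(q(q(empty)), q(empty)))) ≐ q(A),  q(zero) ≐ q(zero).
Decompose q/1: mk(empty, mk(q(q(empty)), q(empty))) ≐ A.
Bind A := mk(empty, mk(q(q(empty)), q(empty))); no other remaining equation mentions A. Substituting into the earlier binding gives Z := mk(h(mk(q(q(empty)), q(empty)), mk(q(q(empty)), q(empty))), mk(empty, mk(q(q(empty)), q(empty)))).
Delete trivial equation q(zero) ≐ q(zero).
MGU = { B := q(empty), X1 := mk(q(q(empty)), q(empty)), Z := mk(h(mk(q(q(empty)), q(empty)), mk(q(q(empty)), q(empty))), mk(empty, mk(q(q(empty)), q(empty)))), A := mk(empty, mk(q(q(empty)), q(empty))) }, so Z := mk(h(mk(q(q(empty)), q(empty)), mk(q(q(empty)), q(empty))), mk(empty, mk(q(q(empty)), q(empty)))).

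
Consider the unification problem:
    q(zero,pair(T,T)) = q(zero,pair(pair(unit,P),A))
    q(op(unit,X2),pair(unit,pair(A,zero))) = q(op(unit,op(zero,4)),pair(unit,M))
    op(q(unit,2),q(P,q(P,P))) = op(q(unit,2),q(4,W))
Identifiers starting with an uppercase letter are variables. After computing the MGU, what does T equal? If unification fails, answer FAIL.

Decompose q/2: zero = zero,  pair(T,T) = pair(pair(unit,P),A).
Delete trivial equation zero = zero.
Decompose pair/2: T = pair(unit,P),  T = A.
Bind T := pair(unit,P); substituting into the one remaining equation that mentions T gives: pair(unit,P) = A.
Bind A := pair(unit,P); substituting into the one remaining equation that mentions A gives: q(op(unit,X2),pair(unit,pair(pair(unit,P),zero))) = q(op(unit,op(zero,4)),pair(unit,M)).
Decompose q/2: op(unit,X2) = op(unit,op(zero,4)),  pair(unit,pair(pair(unit,P),zero)) = pair(unit,M).
Decompose op/2: unit = unit,  X2 = op(zero,4).
Delete trivial equation unit = unit.
Bind X2 := op(zero,4); no other remaining equation mentions X2.
Decompose pair/2: unit = unit,  pair(pair(unit,P),zero) = M.
Delete trivial equation unit = unit.
Bind M := pair(pair(unit,P),zero); no other remaining equation mentions M.
Decompose op/2: q(unit,2) = q(unit,2),  q(P,q(P,P)) = q(4,W).
Delete trivial equation q(unit,2) = q(unit,2).
Decompose q/2: P = 4,  q(P,P) = W.
Bind P := 4; substituting into the remaining equation gives: q(4,4) = W. Substituting into the earlier bindings gives T := pair(unit,4), A := pair(unit,4), M := pair(pair(unit,4),zero).
Bind W := q(4,4).
MGU = { T ↦ pair(unit,4), A ↦ pair(unit,4), X2 ↦ op(zero,4), M ↦ pair(pair(unit,4),zero), P ↦ 4, W ↦ q(4,4) }, so T ↦ pair(unit,4).

pair(unit,4)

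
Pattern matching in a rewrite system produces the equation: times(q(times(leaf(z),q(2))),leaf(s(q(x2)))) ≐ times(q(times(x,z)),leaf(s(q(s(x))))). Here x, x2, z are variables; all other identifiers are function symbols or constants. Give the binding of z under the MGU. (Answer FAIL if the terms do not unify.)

q(2)

Decompose times/2: q(times(leaf(z),q(2))) ≐ q(times(x,z)),  leaf(s(q(x2))) ≐ leaf(s(q(s(x)))).
Decompose q/1: times(leaf(z),q(2)) ≐ times(x,z).
Decompose times/2: leaf(z) ≐ x,  q(2) ≐ z.
Bind x := leaf(z); substituting into the one remaining equation that mentions x gives: leaf(s(q(x2))) ≐ leaf(s(q(s(leaf(z))))).
Bind z := q(2); substituting into the remaining equation gives: leaf(s(q(x2))) ≐ leaf(s(q(s(leaf(q(2)))))). Substituting into the earlier binding gives x := leaf(q(2)).
Decompose leaf/1: s(q(x2)) ≐ s(q(s(leaf(q(2))))).
Decompose s/1: q(x2) ≐ q(s(leaf(q(2)))).
Decompose q/1: x2 ≐ s(leaf(q(2))).
Bind x2 := s(leaf(q(2))).
MGU = { x ↦ leaf(q(2)), z ↦ q(2), x2 ↦ s(leaf(q(2))) }, so z ↦ q(2).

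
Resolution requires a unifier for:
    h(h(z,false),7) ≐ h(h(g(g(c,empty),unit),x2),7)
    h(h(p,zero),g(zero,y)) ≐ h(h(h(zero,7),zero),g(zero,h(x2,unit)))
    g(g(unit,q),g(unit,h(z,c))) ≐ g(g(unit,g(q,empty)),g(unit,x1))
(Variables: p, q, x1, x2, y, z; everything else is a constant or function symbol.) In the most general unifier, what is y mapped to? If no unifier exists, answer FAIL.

Decompose h/2: h(z,false) ≐ h(g(g(c,empty),unit),x2),  7 ≐ 7.
Decompose h/2: z ≐ g(g(c,empty),unit),  false ≐ x2.
Bind z := g(g(c,empty),unit); substituting into the one remaining equation that mentions z gives: g(g(unit,q),g(unit,h(g(g(c,empty),unit),c))) ≐ g(g(unit,g(q,empty)),g(unit,x1)).
Bind x2 := false; substituting into the one remaining equation that mentions x2 gives: h(h(p,zero),g(zero,y)) ≐ h(h(h(zero,7),zero),g(zero,h(false,unit))).
Delete trivial equation 7 ≐ 7.
Decompose h/2: h(p,zero) ≐ h(h(zero,7),zero),  g(zero,y) ≐ g(zero,h(false,unit)).
Decompose h/2: p ≐ h(zero,7),  zero ≐ zero.
Bind p := h(zero,7); no other remaining equation mentions p.
Delete trivial equation zero ≐ zero.
Decompose g/2: zero ≐ zero,  y ≐ h(false,unit).
Delete trivial equation zero ≐ zero.
Bind y := h(false,unit); no other remaining equation mentions y.
Decompose g/2: g(unit,q) ≐ g(unit,g(q,empty)),  g(unit,h(g(g(c,empty),unit),c)) ≐ g(unit,x1).
Decompose g/2: unit ≐ unit,  q ≐ g(q,empty).
Delete trivial equation unit ≐ unit.
Occurs check fails: q occurs in g(q,empty); the equation q ≐ g(q,empty) has no finite solution.

FAIL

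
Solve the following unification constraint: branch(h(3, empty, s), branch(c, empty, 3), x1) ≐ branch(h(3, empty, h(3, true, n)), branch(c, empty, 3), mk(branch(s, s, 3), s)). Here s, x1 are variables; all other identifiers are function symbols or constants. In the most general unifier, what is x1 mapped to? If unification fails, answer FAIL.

mk(branch(h(3, true, n), h(3, true, n), 3), h(3, true, n))

Decompose branch/3: h(3, empty, s) ≐ h(3, empty, h(3, true, n)),  branch(c, empty, 3) ≐ branch(c, empty, 3),  x1 ≐ mk(branch(s, s, 3), s).
Decompose h/3: 3 ≐ 3,  empty ≐ empty,  s ≐ h(3, true, n).
Delete trivial equation 3 ≐ 3.
Delete trivial equation empty ≐ empty.
Bind s := h(3, true, n); substituting into the one remaining equation that mentions s gives: x1 ≐ mk(branch(h(3, true, n), h(3, true, n), 3), h(3, true, n)).
Delete trivial equation branch(c, empty, 3) ≐ branch(c, empty, 3).
Bind x1 := mk(branch(h(3, true, n), h(3, true, n), 3), h(3, true, n)).
MGU = { s -> h(3, true, n), x1 -> mk(branch(h(3, true, n), h(3, true, n), 3), h(3, true, n)) }, so x1 -> mk(branch(h(3, true, n), h(3, true, n), 3), h(3, true, n)).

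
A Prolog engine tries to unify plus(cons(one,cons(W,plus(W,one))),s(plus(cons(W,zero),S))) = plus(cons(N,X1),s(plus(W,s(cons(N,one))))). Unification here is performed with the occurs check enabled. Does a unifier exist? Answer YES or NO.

NO

Decompose plus/2: cons(one,cons(W,plus(W,one))) = cons(N,X1),  s(plus(cons(W,zero),S)) = s(plus(W,s(cons(N,one)))).
Decompose cons/2: one = N,  cons(W,plus(W,one)) = X1.
Bind N := one; substituting into the one remaining equation that mentions N gives: s(plus(cons(W,zero),S)) = s(plus(W,s(cons(one,one)))).
Bind X1 := cons(W,plus(W,one)); no other remaining equation mentions X1.
Decompose s/1: plus(cons(W,zero),S) = plus(W,s(cons(one,one))).
Decompose plus/2: cons(W,zero) = W,  S = s(cons(one,one)).
Occurs check fails: W occurs in cons(W,zero); the equation W = cons(W,zero) has no finite solution.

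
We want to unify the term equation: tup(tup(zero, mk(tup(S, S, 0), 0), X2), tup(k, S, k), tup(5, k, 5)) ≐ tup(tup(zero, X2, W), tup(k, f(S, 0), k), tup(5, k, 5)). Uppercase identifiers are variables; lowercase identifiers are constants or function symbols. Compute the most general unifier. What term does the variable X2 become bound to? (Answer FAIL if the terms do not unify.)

Decompose tup/3: tup(zero, mk(tup(S, S, 0), 0), X2) ≐ tup(zero, X2, W),  tup(k, S, k) ≐ tup(k, f(S, 0), k),  tup(5, k, 5) ≐ tup(5, k, 5).
Decompose tup/3: zero ≐ zero,  mk(tup(S, S, 0), 0) ≐ X2,  X2 ≐ W.
Delete trivial equation zero ≐ zero.
Bind X2 := mk(tup(S, S, 0), 0); substituting into the one remaining equation that mentions X2 gives: mk(tup(S, S, 0), 0) ≐ W.
Bind W := mk(tup(S, S, 0), 0); no other remaining equation mentions W.
Decompose tup/3: k ≐ k,  S ≐ f(S, 0),  k ≐ k.
Delete trivial equation k ≐ k.
Occurs check fails: S occurs in f(S, 0); the equation S ≐ f(S, 0) has no finite solution.

FAIL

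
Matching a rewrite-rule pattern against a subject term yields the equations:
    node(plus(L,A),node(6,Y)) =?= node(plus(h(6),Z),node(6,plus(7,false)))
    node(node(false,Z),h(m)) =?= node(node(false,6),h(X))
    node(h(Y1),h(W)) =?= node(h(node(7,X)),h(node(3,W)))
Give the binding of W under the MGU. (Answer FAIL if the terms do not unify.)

FAIL

Decompose node/2: plus(L,A) =?= plus(h(6),Z),  node(6,Y) =?= node(6,plus(7,false)).
Decompose plus/2: L =?= h(6),  A =?= Z.
Bind L := h(6); no other remaining equation mentions L.
Bind A := Z; no other remaining equation mentions A.
Decompose node/2: 6 =?= 6,  Y =?= plus(7,false).
Delete trivial equation 6 =?= 6.
Bind Y := plus(7,false); no other remaining equation mentions Y.
Decompose node/2: node(false,Z) =?= node(false,6),  h(m) =?= h(X).
Decompose node/2: false =?= false,  Z =?= 6.
Delete trivial equation false =?= false.
Bind Z := 6; no other remaining equation mentions Z. Substituting into the earlier binding gives A := 6.
Decompose h/1: m =?= X.
Bind X := m; substituting into the remaining equation gives: node(h(Y1),h(W)) =?= node(h(node(7,m)),h(node(3,W))).
Decompose node/2: h(Y1) =?= h(node(7,m)),  h(W) =?= h(node(3,W)).
Decompose h/1: Y1 =?= node(7,m).
Bind Y1 := node(7,m); no other remaining equation mentions Y1.
Decompose h/1: W =?= node(3,W).
Occurs check fails: W occurs in node(3,W); the equation W =?= node(3,W) has no finite solution.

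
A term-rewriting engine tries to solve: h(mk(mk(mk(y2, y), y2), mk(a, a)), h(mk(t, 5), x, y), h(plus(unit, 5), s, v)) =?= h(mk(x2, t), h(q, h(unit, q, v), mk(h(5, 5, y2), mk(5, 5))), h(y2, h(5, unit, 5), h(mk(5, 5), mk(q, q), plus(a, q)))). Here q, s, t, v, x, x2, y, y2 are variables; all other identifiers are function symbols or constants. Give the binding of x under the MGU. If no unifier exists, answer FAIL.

h(unit, mk(mk(a, a), 5), h(mk(5, 5), mk(mk(mk(a, a), 5), mk(mk(a, a), 5)), plus(a, mk(mk(a, a), 5))))

Decompose h/3: mk(mk(mk(y2, y), y2), mk(a, a)) =?= mk(x2, t),  h(mk(t, 5), x, y) =?= h(q, h(unit, q, v), mk(h(5, 5, y2), mk(5, 5))),  h(plus(unit, 5), s, v) =?= h(y2, h(5, unit, 5), h(mk(5, 5), mk(q, q), plus(a, q))).
Decompose mk/2: mk(mk(y2, y), y2) =?= x2,  mk(a, a) =?= t.
Bind x2 := mk(mk(y2, y), y2); no other remaining equation mentions x2.
Bind t := mk(a, a); substituting into the one remaining equation that mentions t gives: h(mk(mk(a, a), 5), x, y) =?= h(q, h(unit, q, v), mk(h(5, 5, y2), mk(5, 5))).
Decompose h/3: mk(mk(a, a), 5) =?= q,  x =?= h(unit, q, v),  y =?= mk(h(5, 5, y2), mk(5, 5)).
Bind q := mk(mk(a, a), 5); substituting into the 2 remaining equations that mention q gives: x =?= h(unit, mk(mk(a, a), 5), v),  h(plus(unit, 5), s, v) =?= h(y2, h(5, unit, 5), h(mk(5, 5), mk(mk(mk(a, a), 5), mk(mk(a, a), 5)), plus(a, mk(mk(a, a), 5)))).
Bind x := h(unit, mk(mk(a, a), 5), v); no other remaining equation mentions x.
Bind y := mk(h(5, 5, y2), mk(5, 5)); no other remaining equation mentions y. Substituting into the earlier binding gives x2 := mk(mk(y2, mk(h(5, 5, y2), mk(5, 5))), y2).
Decompose h/3: plus(unit, 5) =?= y2,  s =?= h(5, unit, 5),  v =?= h(mk(5, 5), mk(mk(mk(a, a), 5), mk(mk(a, a), 5)), plus(a, mk(mk(a, a), 5))).
Bind y2 := plus(unit, 5); no other remaining equation mentions y2. Substituting into the earlier bindings gives x2 := mk(mk(plus(unit, 5), mk(h(5, 5, plus(unit, 5)), mk(5, 5))), plus(unit, 5)), y := mk(h(5, 5, plus(unit, 5)), mk(5, 5)).
Bind s := h(5, unit, 5); no other remaining equation mentions s.
Bind v := h(mk(5, 5), mk(mk(mk(a, a), 5), mk(mk(a, a), 5)), plus(a, mk(mk(a, a), 5))). Substituting into the earlier binding gives x := h(unit, mk(mk(a, a), 5), h(mk(5, 5), mk(mk(mk(a, a), 5), mk(mk(a, a), 5)), plus(a, mk(mk(a, a), 5)))).
MGU = { x2 := mk(mk(plus(unit, 5), mk(h(5, 5, plus(unit, 5)), mk(5, 5))), plus(unit, 5)), t := mk(a, a), q := mk(mk(a, a), 5), x := h(unit, mk(mk(a, a), 5), h(mk(5, 5), mk(mk(mk(a, a), 5), mk(mk(a, a), 5)), plus(a, mk(mk(a, a), 5)))), y := mk(h(5, 5, plus(unit, 5)), mk(5, 5)), y2 := plus(unit, 5), s := h(5, unit, 5), v := h(mk(5, 5), mk(mk(mk(a, a), 5), mk(mk(a, a), 5)), plus(a, mk(mk(a, a), 5))) }, so x := h(unit, mk(mk(a, a), 5), h(mk(5, 5), mk(mk(mk(a, a), 5), mk(mk(a, a), 5)), plus(a, mk(mk(a, a), 5)))).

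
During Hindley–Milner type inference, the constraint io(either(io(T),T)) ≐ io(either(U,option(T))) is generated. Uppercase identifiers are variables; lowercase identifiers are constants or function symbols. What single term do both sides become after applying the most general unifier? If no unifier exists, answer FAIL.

Decompose io/1: either(io(T),T) ≐ either(U,option(T)).
Decompose either/2: io(T) ≐ U,  T ≐ option(T).
Bind U := io(T); no other remaining equation mentions U.
Occurs check fails: T occurs in option(T); the equation T ≐ option(T) has no finite solution.

FAIL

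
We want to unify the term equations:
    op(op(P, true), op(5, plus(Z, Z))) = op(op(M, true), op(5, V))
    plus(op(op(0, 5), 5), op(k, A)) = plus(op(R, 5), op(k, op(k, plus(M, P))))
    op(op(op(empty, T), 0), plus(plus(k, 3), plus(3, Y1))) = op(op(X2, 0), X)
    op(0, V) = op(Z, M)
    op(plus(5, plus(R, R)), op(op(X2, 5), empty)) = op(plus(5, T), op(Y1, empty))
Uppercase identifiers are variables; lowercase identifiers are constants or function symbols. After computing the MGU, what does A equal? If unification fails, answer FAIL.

Decompose op/2: op(P, true) = op(M, true),  op(5, plus(Z, Z)) = op(5, V).
Decompose op/2: P = M,  true = true.
Bind P := M; substituting into the one remaining equation that mentions P gives: plus(op(op(0, 5), 5), op(k, A)) = plus(op(R, 5), op(k, op(k, plus(M, M)))).
Delete trivial equation true = true.
Decompose op/2: 5 = 5,  plus(Z, Z) = V.
Delete trivial equation 5 = 5.
Bind V := plus(Z, Z); substituting into the one remaining equation that mentions V gives: op(0, plus(Z, Z)) = op(Z, M).
Decompose plus/2: op(op(0, 5), 5) = op(R, 5),  op(k, A) = op(k, op(k, plus(M, M))).
Decompose op/2: op(0, 5) = R,  5 = 5.
Bind R := op(0, 5); substituting into the one remaining equation that mentions R gives: op(plus(5, plus(op(0, 5), op(0, 5))), op(op(X2, 5), empty)) = op(plus(5, T), op(Y1, empty)).
Delete trivial equation 5 = 5.
Decompose op/2: k = k,  A = op(k, plus(M, M)).
Delete trivial equation k = k.
Bind A := op(k, plus(M, M)); no other remaining equation mentions A.
Decompose op/2: op(op(empty, T), 0) = op(X2, 0),  plus(plus(k, 3), plus(3, Y1)) = X.
Decompose op/2: op(empty, T) = X2,  0 = 0.
Bind X2 := op(empty, T); substituting into the one remaining equation that mentions X2 gives: op(plus(5, plus(op(0, 5), op(0, 5))), op(op(op(empty, T), 5), empty)) = op(plus(5, T), op(Y1, empty)).
Delete trivial equation 0 = 0.
Bind X := plus(plus(k, 3), plus(3, Y1)); no other remaining equation mentions X.
Decompose op/2: 0 = Z,  plus(Z, Z) = M.
Bind Z := 0; substituting into the one remaining equation that mentions Z gives: plus(0, 0) = M. Substituting into the earlier binding gives V := plus(0, 0).
Bind M := plus(0, 0); no other remaining equation mentions M. Substituting into the earlier bindings gives P := plus(0, 0), A := op(k, plus(plus(0, 0), plus(0, 0))).
Decompose op/2: plus(5, plus(op(0, 5), op(0, 5))) = plus(5, T),  op(op(op(empty, T), 5), empty) = op(Y1, empty).
Decompose plus/2: 5 = 5,  plus(op(0, 5), op(0, 5)) = T.
Delete trivial equation 5 = 5.
Bind T := plus(op(0, 5), op(0, 5)); substituting into the remaining equation gives: op(op(op(empty, plus(op(0, 5), op(0, 5))), 5), empty) = op(Y1, empty). Substituting into the earlier binding gives X2 := op(empty, plus(op(0, 5), op(0, 5))).
Decompose op/2: op(op(empty, plus(op(0, 5), op(0, 5))), 5) = Y1,  empty = empty.
Bind Y1 := op(op(empty, plus(op(0, 5), op(0, 5))), 5); no other remaining equation mentions Y1. Substituting into the earlier binding gives X := plus(plus(k, 3), plus(3, op(op(empty, plus(op(0, 5), op(0, 5))), 5))).
Delete trivial equation empty = empty.
MGU = { P -> plus(0, 0), V -> plus(0, 0), R -> op(0, 5), A -> op(k, plus(plus(0, 0), plus(0, 0))), X2 -> op(empty, plus(op(0, 5), op(0, 5))), X -> plus(plus(k, 3), plus(3, op(op(empty, plus(op(0, 5), op(0, 5))), 5))), Z -> 0, M -> plus(0, 0), T -> plus(op(0, 5), op(0, 5)), Y1 -> op(op(empty, plus(op(0, 5), op(0, 5))), 5) }, so A -> op(k, plus(plus(0, 0), plus(0, 0))).

op(k, plus(plus(0, 0), plus(0, 0)))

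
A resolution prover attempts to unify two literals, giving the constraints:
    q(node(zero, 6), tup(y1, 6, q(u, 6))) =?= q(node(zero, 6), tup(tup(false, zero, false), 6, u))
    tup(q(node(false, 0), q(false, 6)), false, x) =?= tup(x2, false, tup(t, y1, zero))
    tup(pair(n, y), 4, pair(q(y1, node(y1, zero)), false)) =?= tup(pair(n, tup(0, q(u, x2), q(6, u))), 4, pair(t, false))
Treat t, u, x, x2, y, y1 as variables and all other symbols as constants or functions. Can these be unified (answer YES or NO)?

NO

Decompose q/2: node(zero, 6) =?= node(zero, 6),  tup(y1, 6, q(u, 6)) =?= tup(tup(false, zero, false), 6, u).
Delete trivial equation node(zero, 6) =?= node(zero, 6).
Decompose tup/3: y1 =?= tup(false, zero, false),  6 =?= 6,  q(u, 6) =?= u.
Bind y1 := tup(false, zero, false); substituting into the 2 remaining equations that mention y1 gives: tup(q(node(false, 0), q(false, 6)), false, x) =?= tup(x2, false, tup(t, tup(false, zero, false), zero)),  tup(pair(n, y), 4, pair(q(tup(false, zero, false), node(tup(false, zero, false), zero)), false)) =?= tup(pair(n, tup(0, q(u, x2), q(6, u))), 4, pair(t, false)).
Delete trivial equation 6 =?= 6.
Occurs check fails: u occurs in q(u, 6); the equation u =?= q(u, 6) has no finite solution.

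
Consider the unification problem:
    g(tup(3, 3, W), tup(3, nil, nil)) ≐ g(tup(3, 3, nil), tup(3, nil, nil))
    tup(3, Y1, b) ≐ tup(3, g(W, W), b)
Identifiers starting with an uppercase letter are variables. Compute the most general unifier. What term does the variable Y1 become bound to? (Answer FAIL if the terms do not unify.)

g(nil, nil)

Decompose g/2: tup(3, 3, W) ≐ tup(3, 3, nil),  tup(3, nil, nil) ≐ tup(3, nil, nil).
Decompose tup/3: 3 ≐ 3,  3 ≐ 3,  W ≐ nil.
Delete trivial equation 3 ≐ 3.
Delete trivial equation 3 ≐ 3.
Bind W := nil; substituting into the one remaining equation that mentions W gives: tup(3, Y1, b) ≐ tup(3, g(nil, nil), b).
Delete trivial equation tup(3, nil, nil) ≐ tup(3, nil, nil).
Decompose tup/3: 3 ≐ 3,  Y1 ≐ g(nil, nil),  b ≐ b.
Delete trivial equation 3 ≐ 3.
Bind Y1 := g(nil, nil); no other remaining equation mentions Y1.
Delete trivial equation b ≐ b.
MGU = { W ↦ nil, Y1 ↦ g(nil, nil) }, so Y1 ↦ g(nil, nil).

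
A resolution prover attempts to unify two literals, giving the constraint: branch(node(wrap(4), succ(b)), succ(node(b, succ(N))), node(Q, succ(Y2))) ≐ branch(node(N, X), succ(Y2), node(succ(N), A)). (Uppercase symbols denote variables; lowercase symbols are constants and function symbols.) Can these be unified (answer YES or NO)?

Decompose branch/3: node(wrap(4), succ(b)) ≐ node(N, X),  succ(node(b, succ(N))) ≐ succ(Y2),  node(Q, succ(Y2)) ≐ node(succ(N), A).
Decompose node/2: wrap(4) ≐ N,  succ(b) ≐ X.
Bind N := wrap(4); substituting into the 2 remaining equations that mention N gives: succ(node(b, succ(wrap(4)))) ≐ succ(Y2),  node(Q, succ(Y2)) ≐ node(succ(wrap(4)), A).
Bind X := succ(b); no other remaining equation mentions X.
Decompose succ/1: node(b, succ(wrap(4))) ≐ Y2.
Bind Y2 := node(b, succ(wrap(4))); substituting into the remaining equation gives: node(Q, succ(node(b, succ(wrap(4))))) ≐ node(succ(wrap(4)), A).
Decompose node/2: Q ≐ succ(wrap(4)),  succ(node(b, succ(wrap(4)))) ≐ A.
Bind Q := succ(wrap(4)); no other remaining equation mentions Q.
Bind A := succ(node(b, succ(wrap(4)))).
No equations remain and no clash or occurs-check failure arose, so a unifier exists.

YES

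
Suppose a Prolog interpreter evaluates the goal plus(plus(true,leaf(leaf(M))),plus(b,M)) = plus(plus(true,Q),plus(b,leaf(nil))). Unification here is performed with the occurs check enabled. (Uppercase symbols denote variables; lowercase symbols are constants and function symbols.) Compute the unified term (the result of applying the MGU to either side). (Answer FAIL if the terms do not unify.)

Decompose plus/2: plus(true,leaf(leaf(M))) = plus(true,Q),  plus(b,M) = plus(b,leaf(nil)).
Decompose plus/2: true = true,  leaf(leaf(M)) = Q.
Delete trivial equation true = true.
Bind Q := leaf(leaf(M)); no other remaining equation mentions Q.
Decompose plus/2: b = b,  M = leaf(nil).
Delete trivial equation b = b.
Bind M := leaf(nil). Substituting into the earlier binding gives Q := leaf(leaf(leaf(nil))).
Applying the MGU to either side gives plus(plus(true,leaf(leaf(leaf(nil)))),plus(b,leaf(nil))).

plus(plus(true,leaf(leaf(leaf(nil)))),plus(b,leaf(nil)))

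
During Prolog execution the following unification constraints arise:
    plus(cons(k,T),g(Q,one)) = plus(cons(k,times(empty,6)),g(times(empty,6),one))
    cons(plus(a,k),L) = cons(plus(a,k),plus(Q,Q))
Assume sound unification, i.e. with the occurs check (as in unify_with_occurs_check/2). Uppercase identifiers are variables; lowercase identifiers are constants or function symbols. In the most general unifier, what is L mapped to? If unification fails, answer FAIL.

plus(times(empty,6),times(empty,6))

Decompose plus/2: cons(k,T) = cons(k,times(empty,6)),  g(Q,one) = g(times(empty,6),one).
Decompose cons/2: k = k,  T = times(empty,6).
Delete trivial equation k = k.
Bind T := times(empty,6); no other remaining equation mentions T.
Decompose g/2: Q = times(empty,6),  one = one.
Bind Q := times(empty,6); substituting into the one remaining equation that mentions Q gives: cons(plus(a,k),L) = cons(plus(a,k),plus(times(empty,6),times(empty,6))).
Delete trivial equation one = one.
Decompose cons/2: plus(a,k) = plus(a,k),  L = plus(times(empty,6),times(empty,6)).
Delete trivial equation plus(a,k) = plus(a,k).
Bind L := plus(times(empty,6),times(empty,6)).
MGU = { T ↦ times(empty,6), Q ↦ times(empty,6), L ↦ plus(times(empty,6),times(empty,6)) }, so L ↦ plus(times(empty,6),times(empty,6)).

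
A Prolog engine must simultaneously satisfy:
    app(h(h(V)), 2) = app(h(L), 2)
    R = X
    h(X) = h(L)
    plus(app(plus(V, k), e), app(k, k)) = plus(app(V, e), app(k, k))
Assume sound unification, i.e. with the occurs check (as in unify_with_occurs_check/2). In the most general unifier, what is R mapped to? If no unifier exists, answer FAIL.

Decompose app/2: h(h(V)) = h(L),  2 = 2.
Decompose h/1: h(V) = L.
Bind L := h(V); substituting into the one remaining equation that mentions L gives: h(X) = h(h(V)).
Delete trivial equation 2 = 2.
Bind R := X; no other remaining equation mentions R.
Decompose h/1: X = h(V).
Bind X := h(V); no other remaining equation mentions X. Substituting into the earlier binding gives R := h(V).
Decompose plus/2: app(plus(V, k), e) = app(V, e),  app(k, k) = app(k, k).
Decompose app/2: plus(V, k) = V,  e = e.
Occurs check fails: V occurs in plus(V, k); the equation V = plus(V, k) has no finite solution.

FAIL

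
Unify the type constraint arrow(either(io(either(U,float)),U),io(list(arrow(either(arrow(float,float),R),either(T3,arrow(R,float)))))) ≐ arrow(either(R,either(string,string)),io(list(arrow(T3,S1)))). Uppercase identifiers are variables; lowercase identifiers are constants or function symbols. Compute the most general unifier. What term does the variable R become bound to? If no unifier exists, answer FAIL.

io(either(either(string,string),float))

Decompose arrow/2: either(io(either(U,float)),U) ≐ either(R,either(string,string)),  io(list(arrow(either(arrow(float,float),R),either(T3,arrow(R,float))))) ≐ io(list(arrow(T3,S1))).
Decompose either/2: io(either(U,float)) ≐ R,  U ≐ either(string,string).
Bind R := io(either(U,float)); substituting into the one remaining equation that mentions R gives: io(list(arrow(either(arrow(float,float),io(either(U,float))),either(T3,arrow(io(either(U,float)),float))))) ≐ io(list(arrow(T3,S1))).
Bind U := either(string,string); substituting into the remaining equation gives: io(list(arrow(either(arrow(float,float),io(either(either(string,string),float))),either(T3,arrow(io(either(either(string,string),float)),float))))) ≐ io(list(arrow(T3,S1))). Substituting into the earlier binding gives R := io(either(either(string,string),float)).
Decompose io/1: list(arrow(either(arrow(float,float),io(either(either(string,string),float))),either(T3,arrow(io(either(either(string,string),float)),float)))) ≐ list(arrow(T3,S1)).
Decompose list/1: arrow(either(arrow(float,float),io(either(either(string,string),float))),either(T3,arrow(io(either(either(string,string),float)),float))) ≐ arrow(T3,S1).
Decompose arrow/2: either(arrow(float,float),io(either(either(string,string),float))) ≐ T3,  either(T3,arrow(io(either(either(string,string),float)),float)) ≐ S1.
Bind T3 := either(arrow(float,float),io(either(either(string,string),float))); substituting into the remaining equation gives: either(either(arrow(float,float),io(either(either(string,string),float))),arrow(io(either(either(string,string),float)),float)) ≐ S1.
Bind S1 := either(either(arrow(float,float),io(either(either(string,string),float))),arrow(io(either(either(string,string),float)),float)).
MGU = { R ↦ io(either(either(string,string),float)), U ↦ either(string,string), T3 ↦ either(arrow(float,float),io(either(either(string,string),float))), S1 ↦ either(either(arrow(float,float),io(either(either(string,string),float))),arrow(io(either(either(string,string),float)),float)) }, so R ↦ io(either(either(string,string),float)).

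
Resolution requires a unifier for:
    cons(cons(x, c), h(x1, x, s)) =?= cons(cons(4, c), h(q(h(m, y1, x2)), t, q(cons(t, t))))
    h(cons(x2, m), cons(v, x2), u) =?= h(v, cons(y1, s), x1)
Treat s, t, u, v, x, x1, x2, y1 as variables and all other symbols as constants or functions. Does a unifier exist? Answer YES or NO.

Decompose cons/2: cons(x, c) =?= cons(4, c),  h(x1, x, s) =?= h(q(h(m, y1, x2)), t, q(cons(t, t))).
Decompose cons/2: x =?= 4,  c =?= c.
Bind x := 4; substituting into the one remaining equation that mentions x gives: h(x1, 4, s) =?= h(q(h(m, y1, x2)), t, q(cons(t, t))).
Delete trivial equation c =?= c.
Decompose h/3: x1 =?= q(h(m, y1, x2)),  4 =?= t,  s =?= q(cons(t, t)).
Bind x1 := q(h(m, y1, x2)); substituting into the one remaining equation that mentions x1 gives: h(cons(x2, m), cons(v, x2), u) =?= h(v, cons(y1, s), q(h(m, y1, x2))).
Bind t := 4; substituting into the one remaining equation that mentions t gives: s =?= q(cons(4, 4)).
Bind s := q(cons(4, 4)); substituting into the remaining equation gives: h(cons(x2, m), cons(v, x2), u) =?= h(v, cons(y1, q(cons(4, 4))), q(h(m, y1, x2))).
Decompose h/3: cons(x2, m) =?= v,  cons(v, x2) =?= cons(y1, q(cons(4, 4))),  u =?= q(h(m, y1, x2)).
Bind v := cons(x2, m); substituting into the one remaining equation that mentions v gives: cons(cons(x2, m), x2) =?= cons(y1, q(cons(4, 4))).
Decompose cons/2: cons(x2, m) =?= y1,  x2 =?= q(cons(4, 4)).
Bind y1 := cons(x2, m); substituting into the one remaining equation that mentions y1 gives: u =?= q(h(m, cons(x2, m), x2)). Substituting into the earlier binding gives x1 := q(h(m, cons(x2, m), x2)).
Bind x2 := q(cons(4, 4)); substituting into the remaining equation gives: u =?= q(h(m, cons(q(cons(4, 4)), m), q(cons(4, 4)))). Substituting into the earlier bindings gives x1 := q(h(m, cons(q(cons(4, 4)), m), q(cons(4, 4)))), v := cons(q(cons(4, 4)), m), y1 := cons(q(cons(4, 4)), m).
Bind u := q(h(m, cons(q(cons(4, 4)), m), q(cons(4, 4)))).
No equations remain and no clash or occurs-check failure arose, so a unifier exists.

YES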